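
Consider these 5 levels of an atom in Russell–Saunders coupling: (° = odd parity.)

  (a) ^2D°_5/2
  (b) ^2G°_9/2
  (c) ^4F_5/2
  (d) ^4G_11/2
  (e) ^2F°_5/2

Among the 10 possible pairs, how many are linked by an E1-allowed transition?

(a)–(b): forbidden (parity, ΔL, ΔJ).
(a)–(c): forbidden (ΔS).
(a)–(d): forbidden (ΔS, ΔL, ΔJ).
(a)–(e): forbidden (parity).
(b)–(c): forbidden (ΔS, ΔJ).
(b)–(d): forbidden (ΔS).
(b)–(e): forbidden (parity, ΔJ).
(c)–(d): forbidden (parity, ΔJ).
(c)–(e): forbidden (ΔS).
(d)–(e): forbidden (ΔS, ΔJ).
Allowed pairs: 0 of 10.

0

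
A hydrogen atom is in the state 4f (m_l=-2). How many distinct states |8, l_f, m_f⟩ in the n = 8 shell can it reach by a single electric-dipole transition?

E1 requires Δl = ±1, so l_f ∈ {2, 4}; with 0 ≤ l_f ≤ n_f−1 = 7, the allowed l_f values are {2, 4}.
For l_f = 2: m_f ∈ {m_i−1, m_i, m_i+1} ∩ [−2, 2] = {-2, -1} → 2 states.
For l_f = 4: m_f ∈ {m_i−1, m_i, m_i+1} ∩ [−4, 4] = {-3, -2, -1} → 3 states.
Total: 5.

5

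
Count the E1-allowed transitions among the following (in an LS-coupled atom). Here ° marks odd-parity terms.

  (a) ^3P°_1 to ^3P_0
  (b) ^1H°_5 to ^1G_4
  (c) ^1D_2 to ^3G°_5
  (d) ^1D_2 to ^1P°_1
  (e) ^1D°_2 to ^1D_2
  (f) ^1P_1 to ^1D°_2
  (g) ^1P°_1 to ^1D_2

(a) allowed
(b) allowed
(c) forbidden (ΔS, ΔL, ΔJ fail)
(d) allowed
(e) allowed
(f) allowed
(g) allowed
Total allowed: 6 of 7.

6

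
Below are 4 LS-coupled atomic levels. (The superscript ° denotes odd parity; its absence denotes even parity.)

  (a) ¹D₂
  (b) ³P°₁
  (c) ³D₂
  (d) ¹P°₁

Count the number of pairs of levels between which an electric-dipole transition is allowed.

2

(a)–(b): forbidden (ΔS).
(a)–(c): forbidden (parity, ΔS).
(a)–(d): allowed.
(b)–(c): allowed.
(b)–(d): forbidden (parity, ΔS).
(c)–(d): forbidden (ΔS).
Allowed pairs: 2 of 6.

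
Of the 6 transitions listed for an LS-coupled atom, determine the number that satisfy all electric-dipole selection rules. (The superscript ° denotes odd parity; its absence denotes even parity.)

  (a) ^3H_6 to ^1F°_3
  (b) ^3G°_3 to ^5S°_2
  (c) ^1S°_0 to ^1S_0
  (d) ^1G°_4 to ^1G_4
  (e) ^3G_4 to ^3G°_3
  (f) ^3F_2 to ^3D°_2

3

(a) forbidden (ΔS, ΔL, ΔJ fail)
(b) forbidden (parity, ΔS, ΔL fail)
(c) forbidden (ΔL, ΔJ fail)
(d) allowed
(e) allowed
(f) allowed
Total allowed: 3 of 6.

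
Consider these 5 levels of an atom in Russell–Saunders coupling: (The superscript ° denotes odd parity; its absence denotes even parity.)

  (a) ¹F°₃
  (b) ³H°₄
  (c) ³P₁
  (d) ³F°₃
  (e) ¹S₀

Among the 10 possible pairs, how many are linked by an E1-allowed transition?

(a)–(b): forbidden (parity, ΔS, ΔL).
(a)–(c): forbidden (ΔS, ΔL, ΔJ).
(a)–(d): forbidden (parity, ΔS).
(a)–(e): forbidden (ΔL, ΔJ).
(b)–(c): forbidden (ΔL, ΔJ).
(b)–(d): forbidden (parity, ΔL).
(b)–(e): forbidden (ΔS, ΔL, ΔJ).
(c)–(d): forbidden (ΔL, ΔJ).
(c)–(e): forbidden (parity, ΔS).
(d)–(e): forbidden (ΔS, ΔL, ΔJ).
Allowed pairs: 0 of 10.

0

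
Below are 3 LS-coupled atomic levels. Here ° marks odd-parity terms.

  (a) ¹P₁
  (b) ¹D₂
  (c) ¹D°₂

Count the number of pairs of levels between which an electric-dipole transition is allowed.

(a)–(b): forbidden (parity).
(a)–(c): allowed.
(b)–(c): allowed.
Allowed pairs: 2 of 3.

2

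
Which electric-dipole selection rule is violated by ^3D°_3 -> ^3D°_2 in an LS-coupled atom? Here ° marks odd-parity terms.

parity

Parity must change: odd → odd — fails.
ΔS = 0: S: 1 → 1 — ok.
ΔL = 0, ±1 (not L=0↔0): L: 2 → 2, ΔL = +0 — ok.
ΔJ = 0, ±1 (not J=0↔0): J: 3 → 2, ΔJ = -1 — ok.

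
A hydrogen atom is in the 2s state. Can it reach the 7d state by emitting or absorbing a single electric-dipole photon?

forbidden

Initial l = 0, final l = 2, so Δl = +2. E1 requires Δl = ±1: fails.
The transition is electric-dipole forbidden.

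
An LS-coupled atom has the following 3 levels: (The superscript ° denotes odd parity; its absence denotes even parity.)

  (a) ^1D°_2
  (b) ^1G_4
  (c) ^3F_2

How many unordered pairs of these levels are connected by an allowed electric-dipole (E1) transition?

0

(a)–(b): forbidden (ΔL, ΔJ).
(a)–(c): forbidden (ΔS).
(b)–(c): forbidden (parity, ΔS, ΔJ).
Allowed pairs: 0 of 3.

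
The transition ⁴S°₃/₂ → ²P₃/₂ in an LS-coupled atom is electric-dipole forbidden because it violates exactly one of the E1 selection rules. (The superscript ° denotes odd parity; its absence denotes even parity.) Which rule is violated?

the ΔS = 0 rule

Parity must change: odd → even — satisfied.
ΔS = 0: S: 3/2 → 1/2 — violated.
ΔL = 0, ±1 (not L=0↔0): L: 0 → 1, ΔL = +1 — satisfied.
ΔJ = 0, ±1 (not J=0↔0): J: 3/2 → 3/2, ΔJ = +0 — satisfied.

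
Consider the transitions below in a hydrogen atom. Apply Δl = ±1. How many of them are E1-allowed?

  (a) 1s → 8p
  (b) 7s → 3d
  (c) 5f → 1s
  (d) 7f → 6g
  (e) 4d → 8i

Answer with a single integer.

(a) allowed
(b) forbidden — Δl = +2 (E1 requires Δl = ±1)
(c) forbidden — Δl = -3 (E1 requires Δl = ±1)
(d) allowed
(e) forbidden — Δl = +4 (E1 requires Δl = ±1)
Total allowed: 2 of 5.

2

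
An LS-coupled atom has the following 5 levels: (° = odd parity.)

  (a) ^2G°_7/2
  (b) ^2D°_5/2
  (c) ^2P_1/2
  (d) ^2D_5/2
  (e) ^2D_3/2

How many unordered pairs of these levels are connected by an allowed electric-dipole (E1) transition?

(a)–(b): forbidden (parity, ΔL).
(a)–(c): forbidden (ΔL, ΔJ).
(a)–(d): forbidden (ΔL).
(a)–(e): forbidden (ΔL, ΔJ).
(b)–(c): forbidden (ΔJ).
(b)–(d): allowed.
(b)–(e): allowed.
(c)–(d): forbidden (parity, ΔJ).
(c)–(e): forbidden (parity).
(d)–(e): forbidden (parity).
Allowed pairs: 2 of 10.

2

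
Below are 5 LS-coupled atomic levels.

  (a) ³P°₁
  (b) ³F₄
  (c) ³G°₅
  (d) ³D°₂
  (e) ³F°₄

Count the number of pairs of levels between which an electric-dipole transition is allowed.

(a)–(b): forbidden (ΔL, ΔJ).
(a)–(c): forbidden (parity, ΔL, ΔJ).
(a)–(d): forbidden (parity).
(a)–(e): forbidden (parity, ΔL, ΔJ).
(b)–(c): allowed.
(b)–(d): forbidden (ΔJ).
(b)–(e): allowed.
(c)–(d): forbidden (parity, ΔL, ΔJ).
(c)–(e): forbidden (parity).
(d)–(e): forbidden (parity, ΔJ).
Allowed pairs: 2 of 10.

2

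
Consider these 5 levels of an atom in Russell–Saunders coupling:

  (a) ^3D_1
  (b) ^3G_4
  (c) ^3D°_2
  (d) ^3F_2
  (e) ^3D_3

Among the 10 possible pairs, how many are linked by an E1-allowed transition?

(a)–(b): forbidden (parity, ΔL, ΔJ).
(a)–(c): allowed.
(a)–(d): forbidden (parity).
(a)–(e): forbidden (parity, ΔJ).
(b)–(c): forbidden (ΔL, ΔJ).
(b)–(d): forbidden (parity, ΔJ).
(b)–(e): forbidden (parity, ΔL).
(c)–(d): allowed.
(c)–(e): allowed.
(d)–(e): forbidden (parity).
Allowed pairs: 3 of 10.

3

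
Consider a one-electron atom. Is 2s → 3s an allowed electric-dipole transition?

forbidden

Δl = 0 − 0 = +0; the E1 rule Δl = ±1 is violated.
The transition is electric-dipole forbidden.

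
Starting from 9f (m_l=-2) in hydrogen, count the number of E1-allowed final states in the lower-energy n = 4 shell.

E1 requires Δl = ±1, so l_f ∈ {2, 4}; with 0 ≤ l_f ≤ n_f−1 = 3, the allowed l_f values are {2}.
For l_f = 2: m_f ∈ {m_i−1, m_i, m_i+1} ∩ [−2, 2] = {-2, -1} → 2 states.
Total: 2.

2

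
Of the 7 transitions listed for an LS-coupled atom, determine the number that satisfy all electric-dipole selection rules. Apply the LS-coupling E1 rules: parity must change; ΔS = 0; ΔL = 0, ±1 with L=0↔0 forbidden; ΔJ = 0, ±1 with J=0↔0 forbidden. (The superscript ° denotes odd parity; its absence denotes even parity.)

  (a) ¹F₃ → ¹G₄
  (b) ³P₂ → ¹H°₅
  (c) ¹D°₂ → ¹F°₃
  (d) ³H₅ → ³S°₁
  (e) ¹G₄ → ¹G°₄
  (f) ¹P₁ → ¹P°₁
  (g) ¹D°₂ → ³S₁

2

(a) forbidden (parity fails)
(b) forbidden (ΔS, ΔL, ΔJ fail)
(c) forbidden (parity fails)
(d) forbidden (ΔL, ΔJ fail)
(e) allowed
(f) allowed
(g) forbidden (ΔS, ΔL fail)
Total allowed: 2 of 7.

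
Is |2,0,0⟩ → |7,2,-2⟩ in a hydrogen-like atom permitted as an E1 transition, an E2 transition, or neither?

E2

Δl = 2 − 0 = +2; l_i + l_f = 2.
Δm_l = -2.
E1 (Δl = ±1, |Δm_l| ≤ 1): not satisfied.
E2 (Δl = 0,±2, l_i+l_f ≥ 2, |Δm_l| ≤ 2): satisfied.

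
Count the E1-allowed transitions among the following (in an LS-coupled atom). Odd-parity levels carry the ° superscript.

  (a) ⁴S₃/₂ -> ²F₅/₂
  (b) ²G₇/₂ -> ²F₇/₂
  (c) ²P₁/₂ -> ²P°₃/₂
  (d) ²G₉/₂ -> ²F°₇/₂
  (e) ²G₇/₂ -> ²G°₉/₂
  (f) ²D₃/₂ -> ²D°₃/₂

(a) forbidden (parity, ΔS, ΔL fail)
(b) forbidden (parity fails)
(c) allowed
(d) allowed
(e) allowed
(f) allowed
Total allowed: 4 of 6.

4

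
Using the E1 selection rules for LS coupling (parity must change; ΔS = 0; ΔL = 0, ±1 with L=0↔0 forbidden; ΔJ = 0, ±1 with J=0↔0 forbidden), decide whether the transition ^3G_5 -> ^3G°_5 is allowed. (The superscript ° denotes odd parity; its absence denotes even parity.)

Reading off the term symbols: S 1→1, L 4→4, J 5→5, parity even→odd.
Parity must change: even → odd — ok.
ΔS = 0: S: 1 → 1 — ok.
ΔL = 0, ±1 (not L=0↔0): L: 4 → 4, ΔL = +0 — ok.
ΔJ = 0, ±1 (not J=0↔0): J: 5 → 5, ΔJ = +0 — ok.
All four E1 rules are satisfied.

allowed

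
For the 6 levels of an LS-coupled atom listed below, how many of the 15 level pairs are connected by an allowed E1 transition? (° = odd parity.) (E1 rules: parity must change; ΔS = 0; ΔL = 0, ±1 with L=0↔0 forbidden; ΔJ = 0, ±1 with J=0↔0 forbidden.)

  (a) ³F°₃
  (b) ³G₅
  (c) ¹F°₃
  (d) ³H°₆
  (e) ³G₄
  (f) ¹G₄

(a)–(b): forbidden (ΔJ).
(a)–(c): forbidden (parity, ΔS).
(a)–(d): forbidden (parity, ΔL, ΔJ).
(a)–(e): allowed.
(a)–(f): forbidden (ΔS).
(b)–(c): forbidden (ΔS, ΔJ).
(b)–(d): allowed.
(b)–(e): forbidden (parity).
(b)–(f): forbidden (parity, ΔS).
(c)–(d): forbidden (parity, ΔS, ΔL, ΔJ).
(c)–(e): forbidden (ΔS).
(c)–(f): allowed.
(d)–(e): forbidden (ΔJ).
(d)–(f): forbidden (ΔS, ΔJ).
(e)–(f): forbidden (parity, ΔS).
Allowed pairs: 3 of 15.

3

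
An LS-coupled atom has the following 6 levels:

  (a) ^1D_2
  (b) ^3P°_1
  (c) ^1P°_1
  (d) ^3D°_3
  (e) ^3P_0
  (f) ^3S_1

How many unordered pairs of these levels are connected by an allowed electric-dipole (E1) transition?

3

(a)–(b): forbidden (ΔS).
(a)–(c): allowed.
(a)–(d): forbidden (ΔS).
(a)–(e): forbidden (parity, ΔS, ΔJ).
(a)–(f): forbidden (parity, ΔS, ΔL).
(b)–(c): forbidden (parity, ΔS).
(b)–(d): forbidden (parity, ΔJ).
(b)–(e): allowed.
(b)–(f): allowed.
(c)–(d): forbidden (parity, ΔS, ΔJ).
(c)–(e): forbidden (ΔS).
(c)–(f): forbidden (ΔS).
(d)–(e): forbidden (ΔJ).
(d)–(f): forbidden (ΔL, ΔJ).
(e)–(f): forbidden (parity).
Allowed pairs: 3 of 15.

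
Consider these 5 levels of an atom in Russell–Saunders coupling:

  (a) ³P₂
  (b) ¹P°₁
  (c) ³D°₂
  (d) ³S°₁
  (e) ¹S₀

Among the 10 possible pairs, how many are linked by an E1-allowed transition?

(a)–(b): forbidden (ΔS).
(a)–(c): allowed.
(a)–(d): allowed.
(a)–(e): forbidden (parity, ΔS, ΔJ).
(b)–(c): forbidden (parity, ΔS).
(b)–(d): forbidden (parity, ΔS).
(b)–(e): allowed.
(c)–(d): forbidden (parity, ΔL).
(c)–(e): forbidden (ΔS, ΔL, ΔJ).
(d)–(e): forbidden (ΔS, ΔL).
Allowed pairs: 3 of 10.

3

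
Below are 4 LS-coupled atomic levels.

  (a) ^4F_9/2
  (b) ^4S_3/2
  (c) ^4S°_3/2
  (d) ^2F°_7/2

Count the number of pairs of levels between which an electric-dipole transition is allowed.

0

(a)–(b): forbidden (parity, ΔL, ΔJ).
(a)–(c): forbidden (ΔL, ΔJ).
(a)–(d): forbidden (ΔS).
(b)–(c): forbidden (ΔL).
(b)–(d): forbidden (ΔS, ΔL, ΔJ).
(c)–(d): forbidden (parity, ΔS, ΔL, ΔJ).
Allowed pairs: 0 of 6.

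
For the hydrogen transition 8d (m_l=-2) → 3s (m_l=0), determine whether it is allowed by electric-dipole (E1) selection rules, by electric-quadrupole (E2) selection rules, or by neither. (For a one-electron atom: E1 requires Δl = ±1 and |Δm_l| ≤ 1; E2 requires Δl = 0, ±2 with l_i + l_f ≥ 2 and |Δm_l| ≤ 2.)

Δl = 0 − 2 = -2; l_i + l_f = 2.
Δm_l = +2.
E1 (Δl = ±1, |Δm_l| ≤ 1): not satisfied.
E2 (Δl = 0,±2, l_i+l_f ≥ 2, |Δm_l| ≤ 2): satisfied.

E2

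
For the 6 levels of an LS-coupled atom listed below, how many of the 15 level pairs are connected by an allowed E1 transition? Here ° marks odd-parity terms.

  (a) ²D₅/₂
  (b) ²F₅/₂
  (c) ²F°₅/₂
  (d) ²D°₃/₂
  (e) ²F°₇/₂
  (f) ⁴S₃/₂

(a)–(b): forbidden (parity).
(a)–(c): allowed.
(a)–(d): allowed.
(a)–(e): allowed.
(a)–(f): forbidden (parity, ΔS, ΔL).
(b)–(c): allowed.
(b)–(d): allowed.
(b)–(e): allowed.
(b)–(f): forbidden (parity, ΔS, ΔL).
(c)–(d): forbidden (parity).
(c)–(e): forbidden (parity).
(c)–(f): forbidden (ΔS, ΔL).
(d)–(e): forbidden (parity, ΔJ).
(d)–(f): forbidden (ΔS, ΔL).
(e)–(f): forbidden (ΔS, ΔL, ΔJ).
Allowed pairs: 6 of 15.

6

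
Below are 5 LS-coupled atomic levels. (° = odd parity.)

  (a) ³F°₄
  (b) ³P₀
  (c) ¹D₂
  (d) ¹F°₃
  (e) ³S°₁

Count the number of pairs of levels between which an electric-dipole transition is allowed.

2

(a)–(b): forbidden (ΔL, ΔJ).
(a)–(c): forbidden (ΔS, ΔJ).
(a)–(d): forbidden (parity, ΔS).
(a)–(e): forbidden (parity, ΔL, ΔJ).
(b)–(c): forbidden (parity, ΔS, ΔJ).
(b)–(d): forbidden (ΔS, ΔL, ΔJ).
(b)–(e): allowed.
(c)–(d): allowed.
(c)–(e): forbidden (ΔS, ΔL).
(d)–(e): forbidden (parity, ΔS, ΔL, ΔJ).
Allowed pairs: 2 of 10.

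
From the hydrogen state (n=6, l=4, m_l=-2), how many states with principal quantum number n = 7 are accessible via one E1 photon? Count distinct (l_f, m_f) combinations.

6

E1 requires Δl = ±1, so l_f ∈ {3, 5}; with 0 ≤ l_f ≤ n_f−1 = 6, the allowed l_f values are {3, 5}.
For l_f = 3: m_f ∈ {m_i−1, m_i, m_i+1} ∩ [−3, 3] = {-3, -2, -1} → 3 states.
For l_f = 5: m_f ∈ {m_i−1, m_i, m_i+1} ∩ [−5, 5] = {-3, -2, -1} → 3 states.
Total: 6.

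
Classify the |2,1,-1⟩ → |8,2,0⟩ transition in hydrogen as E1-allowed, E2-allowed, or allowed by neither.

E1

Δl = 2 − 1 = +1; l_i + l_f = 3.
Δm_l = +1.
E1 (Δl = ±1, |Δm_l| ≤ 1): satisfied.
E2 (Δl = 0,±2, l_i+l_f ≥ 2, |Δm_l| ≤ 2): not satisfied.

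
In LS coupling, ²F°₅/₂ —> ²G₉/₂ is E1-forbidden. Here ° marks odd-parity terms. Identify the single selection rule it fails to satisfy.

Reading off the term symbols: S 1/2→1/2, L 3→4, J 5/2→9/2, parity odd→even.
ΔJ = 0, ±1 (not J=0↔0): J: 5/2 → 9/2, ΔJ = +2 — ✗.
ΔS = 0: S: 1/2 → 1/2 — ✓.
Parity must change: odd → even — ✓.
ΔL = 0, ±1 (not L=0↔0): L: 3 → 4, ΔL = +1 — ✓.

the ΔJ = 0, ±1 rule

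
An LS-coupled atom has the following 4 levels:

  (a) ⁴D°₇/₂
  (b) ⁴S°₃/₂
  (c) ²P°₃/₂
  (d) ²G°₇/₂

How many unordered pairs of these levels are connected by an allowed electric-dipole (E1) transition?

0

(a)–(b): forbidden (parity, ΔL, ΔJ).
(a)–(c): forbidden (parity, ΔS, ΔJ).
(a)–(d): forbidden (parity, ΔS, ΔL).
(b)–(c): forbidden (parity, ΔS).
(b)–(d): forbidden (parity, ΔS, ΔL, ΔJ).
(c)–(d): forbidden (parity, ΔL, ΔJ).
Allowed pairs: 0 of 6.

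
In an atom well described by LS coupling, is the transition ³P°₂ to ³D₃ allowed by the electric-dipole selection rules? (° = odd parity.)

allowed

ΔJ = 0, ±1 (not J=0↔0): J: 2 → 3, ΔJ = +1 — satisfied.
Parity must change: odd → even — satisfied.
ΔL = 0, ±1 (not L=0↔0): L: 1 → 2, ΔL = +1 — satisfied.
ΔS = 0: S: 1 → 1 — satisfied.
All four E1 rules are satisfied.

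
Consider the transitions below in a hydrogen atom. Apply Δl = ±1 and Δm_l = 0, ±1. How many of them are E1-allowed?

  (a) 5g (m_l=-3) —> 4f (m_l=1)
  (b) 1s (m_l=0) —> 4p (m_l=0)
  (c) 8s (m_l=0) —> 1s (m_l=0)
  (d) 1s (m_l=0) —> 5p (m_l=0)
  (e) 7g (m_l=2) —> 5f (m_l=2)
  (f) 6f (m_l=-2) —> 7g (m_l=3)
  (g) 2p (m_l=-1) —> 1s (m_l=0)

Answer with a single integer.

(a) forbidden — Δm_l = +4 (E1 requires Δm_l = 0, ±1)
(b) allowed
(c) forbidden — Δl = +0 (E1 requires Δl = ±1)
(d) allowed
(e) allowed
(f) forbidden — Δm_l = +5 (E1 requires Δm_l = 0, ±1)
(g) allowed
Total allowed: 4 of 7.

4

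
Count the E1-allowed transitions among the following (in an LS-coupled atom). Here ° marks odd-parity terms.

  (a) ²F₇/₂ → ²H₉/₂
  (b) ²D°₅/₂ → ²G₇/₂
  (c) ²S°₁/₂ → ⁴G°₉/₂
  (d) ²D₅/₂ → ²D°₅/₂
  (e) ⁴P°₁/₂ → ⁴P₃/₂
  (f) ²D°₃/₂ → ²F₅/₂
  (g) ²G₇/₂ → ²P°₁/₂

(a) forbidden (parity, ΔL fail)
(b) forbidden (ΔL fails)
(c) forbidden (parity, ΔS, ΔL, ΔJ fail)
(d) allowed
(e) allowed
(f) allowed
(g) forbidden (ΔL, ΔJ fail)
Total allowed: 3 of 7.

3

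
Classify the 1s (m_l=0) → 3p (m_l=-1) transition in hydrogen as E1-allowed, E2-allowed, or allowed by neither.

Δl = 1 − 0 = +1; l_i + l_f = 1.
Δm_l = -1.
E1 (Δl = ±1, |Δm_l| ≤ 1): satisfied.
E2 (Δl = 0,±2, l_i+l_f ≥ 2, |Δm_l| ≤ 2): not satisfied.

E1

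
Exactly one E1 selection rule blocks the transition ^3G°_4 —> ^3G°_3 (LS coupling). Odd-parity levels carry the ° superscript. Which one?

Reading off the term symbols: S 1→1, L 4→4, J 4→3, parity odd→odd.
Parity must change: odd → odd — fails.
ΔS = 0: S: 1 → 1 — ok.
ΔL = 0, ±1 (not L=0↔0): L: 4 → 4, ΔL = +0 — ok.
ΔJ = 0, ±1 (not J=0↔0): J: 4 → 3, ΔJ = -1 — ok.

parity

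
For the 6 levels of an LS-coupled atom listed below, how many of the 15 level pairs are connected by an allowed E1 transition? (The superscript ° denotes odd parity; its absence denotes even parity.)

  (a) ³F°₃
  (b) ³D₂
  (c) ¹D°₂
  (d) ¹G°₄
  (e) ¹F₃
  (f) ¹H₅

(a)–(b): allowed.
(a)–(c): forbidden (parity, ΔS).
(a)–(d): forbidden (parity, ΔS).
(a)–(e): forbidden (ΔS).
(a)–(f): forbidden (ΔS, ΔL, ΔJ).
(b)–(c): forbidden (ΔS).
(b)–(d): forbidden (ΔS, ΔL, ΔJ).
(b)–(e): forbidden (parity, ΔS).
(b)–(f): forbidden (parity, ΔS, ΔL, ΔJ).
(c)–(d): forbidden (parity, ΔL, ΔJ).
(c)–(e): allowed.
(c)–(f): forbidden (ΔL, ΔJ).
(d)–(e): allowed.
(d)–(f): allowed.
(e)–(f): forbidden (parity, ΔL, ΔJ).
Allowed pairs: 4 of 15.

4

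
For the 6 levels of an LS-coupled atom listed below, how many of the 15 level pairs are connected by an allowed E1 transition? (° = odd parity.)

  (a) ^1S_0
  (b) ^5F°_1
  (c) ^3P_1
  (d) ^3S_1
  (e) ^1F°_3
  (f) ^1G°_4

0

(a)–(b): forbidden (ΔS, ΔL).
(a)–(c): forbidden (parity, ΔS).
(a)–(d): forbidden (parity, ΔS, ΔL).
(a)–(e): forbidden (ΔL, ΔJ).
(a)–(f): forbidden (ΔL, ΔJ).
(b)–(c): forbidden (ΔS, ΔL).
(b)–(d): forbidden (ΔS, ΔL).
(b)–(e): forbidden (parity, ΔS, ΔJ).
(b)–(f): forbidden (parity, ΔS, ΔJ).
(c)–(d): forbidden (parity).
(c)–(e): forbidden (ΔS, ΔL, ΔJ).
(c)–(f): forbidden (ΔS, ΔL, ΔJ).
(d)–(e): forbidden (ΔS, ΔL, ΔJ).
(d)–(f): forbidden (ΔS, ΔL, ΔJ).
(e)–(f): forbidden (parity).
Allowed pairs: 0 of 15.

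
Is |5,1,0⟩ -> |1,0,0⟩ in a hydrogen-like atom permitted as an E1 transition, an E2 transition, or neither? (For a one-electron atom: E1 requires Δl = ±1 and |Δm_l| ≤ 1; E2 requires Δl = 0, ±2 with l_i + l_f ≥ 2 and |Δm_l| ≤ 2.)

Δl = 0 − 1 = -1; l_i + l_f = 1.
Δm_l = +0.
E1 (Δl = ±1, |Δm_l| ≤ 1): satisfied.
E2 (Δl = 0,±2, l_i+l_f ≥ 2, |Δm_l| ≤ 2): not satisfied.

E1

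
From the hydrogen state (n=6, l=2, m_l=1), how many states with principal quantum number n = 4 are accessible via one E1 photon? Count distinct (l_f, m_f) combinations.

E1 requires Δl = ±1, so l_f ∈ {1, 3}; with 0 ≤ l_f ≤ n_f−1 = 3, the allowed l_f values are {1, 3}.
For l_f = 1: m_f ∈ {m_i−1, m_i, m_i+1} ∩ [−1, 1] = {0, 1} → 2 states.
For l_f = 3: m_f ∈ {m_i−1, m_i, m_i+1} ∩ [−3, 3] = {0, 1, 2} → 3 states.
Total: 5.

5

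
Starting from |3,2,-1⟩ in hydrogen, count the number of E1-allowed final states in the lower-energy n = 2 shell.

2

E1 requires Δl = ±1, so l_f ∈ {1, 3}; with 0 ≤ l_f ≤ n_f−1 = 1, the allowed l_f values are {1}.
For l_f = 1: m_f ∈ {m_i−1, m_i, m_i+1} ∩ [−1, 1] = {-1, 0} → 2 states.
Total: 2.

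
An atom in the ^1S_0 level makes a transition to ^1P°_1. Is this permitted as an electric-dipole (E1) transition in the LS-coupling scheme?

allowed

Reading off the term symbols: S 0→0, L 0→1, J 0→1, parity even→odd.
Parity must change: even → odd — ✓.
ΔS = 0: S: 0 → 0 — ✓.
ΔL = 0, ±1 (not L=0↔0): L: 0 → 1, ΔL = +1 — ✓.
ΔJ = 0, ±1 (not J=0↔0): J: 0 → 1, ΔJ = +1 — ✓.
All four E1 rules are satisfied.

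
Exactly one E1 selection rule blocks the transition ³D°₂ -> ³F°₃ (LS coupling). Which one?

Initial level: S=1, L=2, J=2, parity odd. Final level: S=1, L=3, J=3, parity odd.
ΔL = 0, ±1 (not L=0↔0): L: 2 → 3, ΔL = +1 — satisfied.
ΔS = 0: S: 1 → 1 — satisfied.
ΔJ = 0, ±1 (not J=0↔0): J: 2 → 3, ΔJ = +1 — satisfied.
Parity must change: odd → odd — violated.

parity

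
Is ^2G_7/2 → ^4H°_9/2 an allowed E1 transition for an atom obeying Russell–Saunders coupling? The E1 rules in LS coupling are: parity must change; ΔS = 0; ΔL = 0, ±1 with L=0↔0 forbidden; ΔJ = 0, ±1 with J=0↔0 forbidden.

Initial level: S=1/2, L=4, J=7/2, parity even. Final level: S=3/2, L=5, J=9/2, parity odd.
Parity must change: even → odd — ok.
ΔS = 0: S: 1/2 → 3/2 — fails.
ΔL = 0, ±1 (not L=0↔0): L: 4 → 5, ΔL = +1 — ok.
ΔJ = 0, ±1 (not J=0↔0): J: 7/2 → 9/2, ΔJ = +1 — ok.
Rule(s) violated: ΔS.

forbidden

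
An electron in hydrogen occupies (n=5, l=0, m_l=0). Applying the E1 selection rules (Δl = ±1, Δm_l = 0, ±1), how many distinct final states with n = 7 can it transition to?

3

E1 requires Δl = ±1, so l_f ∈ {-1, 1}; with 0 ≤ l_f ≤ n_f−1 = 6, the allowed l_f values are {1}.
For l_f = 1: m_f ∈ {m_i−1, m_i, m_i+1} ∩ [−1, 1] = {-1, 0, 1} → 3 states.
Total: 3.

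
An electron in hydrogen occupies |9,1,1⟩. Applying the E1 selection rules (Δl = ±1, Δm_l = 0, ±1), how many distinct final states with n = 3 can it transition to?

4

E1 requires Δl = ±1, so l_f ∈ {0, 2}; with 0 ≤ l_f ≤ n_f−1 = 2, the allowed l_f values are {0, 2}.
For l_f = 0: m_f ∈ {m_i−1, m_i, m_i+1} ∩ [−0, 0] = {0} → 1 state.
For l_f = 2: m_f ∈ {m_i−1, m_i, m_i+1} ∩ [−2, 2] = {0, 1, 2} → 3 states.
Total: 4.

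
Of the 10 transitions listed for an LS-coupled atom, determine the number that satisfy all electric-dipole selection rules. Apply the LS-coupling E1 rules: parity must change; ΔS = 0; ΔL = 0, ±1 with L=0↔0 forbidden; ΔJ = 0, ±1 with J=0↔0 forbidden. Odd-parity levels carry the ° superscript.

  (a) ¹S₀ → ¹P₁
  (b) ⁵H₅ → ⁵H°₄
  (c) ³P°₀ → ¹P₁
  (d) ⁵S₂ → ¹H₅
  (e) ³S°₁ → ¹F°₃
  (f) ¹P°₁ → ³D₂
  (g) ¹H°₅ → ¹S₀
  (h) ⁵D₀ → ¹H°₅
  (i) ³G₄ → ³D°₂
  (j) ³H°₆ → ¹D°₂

1

(a) forbidden (parity fails)
(b) allowed
(c) forbidden (ΔS fails)
(d) forbidden (parity, ΔS, ΔL, ΔJ fail)
(e) forbidden (parity, ΔS, ΔL, ΔJ fail)
(f) forbidden (ΔS fails)
(g) forbidden (ΔL, ΔJ fail)
(h) forbidden (ΔS, ΔL, ΔJ fail)
(i) forbidden (ΔL, ΔJ fail)
(j) forbidden (parity, ΔS, ΔL, ΔJ fail)
Total allowed: 1 of 10.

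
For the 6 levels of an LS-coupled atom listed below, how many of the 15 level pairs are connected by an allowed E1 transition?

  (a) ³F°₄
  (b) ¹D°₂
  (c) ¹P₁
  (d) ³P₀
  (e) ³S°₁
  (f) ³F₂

(a)–(b): forbidden (parity, ΔS, ΔJ).
(a)–(c): forbidden (ΔS, ΔL, ΔJ).
(a)–(d): forbidden (ΔL, ΔJ).
(a)–(e): forbidden (parity, ΔL, ΔJ).
(a)–(f): forbidden (ΔJ).
(b)–(c): allowed.
(b)–(d): forbidden (ΔS, ΔJ).
(b)–(e): forbidden (parity, ΔS, ΔL).
(b)–(f): forbidden (ΔS).
(c)–(d): forbidden (parity, ΔS).
(c)–(e): forbidden (ΔS).
(c)–(f): forbidden (parity, ΔS, ΔL).
(d)–(e): allowed.
(d)–(f): forbidden (parity, ΔL, ΔJ).
(e)–(f): forbidden (ΔL).
Allowed pairs: 2 of 15.

2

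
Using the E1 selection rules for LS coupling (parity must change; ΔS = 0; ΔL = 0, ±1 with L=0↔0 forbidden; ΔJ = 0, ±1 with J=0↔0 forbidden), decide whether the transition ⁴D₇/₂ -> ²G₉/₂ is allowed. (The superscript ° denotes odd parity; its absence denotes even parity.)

forbidden

Initial level: S=3/2, L=2, J=7/2, parity even. Final level: S=1/2, L=4, J=9/2, parity even.
Parity must change: even → even — ✗.
ΔS = 0: S: 3/2 → 1/2 — ✗.
ΔL = 0, ±1 (not L=0↔0): L: 2 → 4, ΔL = +2 — ✗.
ΔJ = 0, ±1 (not J=0↔0): J: 7/2 → 9/2, ΔJ = +1 — ✓.
Rule(s) violated: parity, ΔS, ΔL.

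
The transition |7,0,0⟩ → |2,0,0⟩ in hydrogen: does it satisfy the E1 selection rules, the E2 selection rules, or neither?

Δl = 0 − 0 = +0; l_i + l_f = 0.
Δm_l = +0.
E1 (Δl = ±1, |Δm_l| ≤ 1): not satisfied.
E2 (Δl = 0,±2, l_i+l_f ≥ 2, |Δm_l| ≤ 2): not satisfied.

neither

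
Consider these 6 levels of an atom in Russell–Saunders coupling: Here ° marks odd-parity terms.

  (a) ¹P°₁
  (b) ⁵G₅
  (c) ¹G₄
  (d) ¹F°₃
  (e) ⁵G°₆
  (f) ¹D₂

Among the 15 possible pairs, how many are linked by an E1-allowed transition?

4

(a)–(b): forbidden (ΔS, ΔL, ΔJ).
(a)–(c): forbidden (ΔL, ΔJ).
(a)–(d): forbidden (parity, ΔL, ΔJ).
(a)–(e): forbidden (parity, ΔS, ΔL, ΔJ).
(a)–(f): allowed.
(b)–(c): forbidden (parity, ΔS).
(b)–(d): forbidden (ΔS, ΔJ).
(b)–(e): allowed.
(b)–(f): forbidden (parity, ΔS, ΔL, ΔJ).
(c)–(d): allowed.
(c)–(e): forbidden (ΔS, ΔJ).
(c)–(f): forbidden (parity, ΔL, ΔJ).
(d)–(e): forbidden (parity, ΔS, ΔJ).
(d)–(f): allowed.
(e)–(f): forbidden (ΔS, ΔL, ΔJ).
Allowed pairs: 4 of 15.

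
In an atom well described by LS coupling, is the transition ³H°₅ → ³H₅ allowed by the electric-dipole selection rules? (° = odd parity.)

Parity must change: odd → even — satisfied.
ΔS = 0: S: 1 → 1 — satisfied.
ΔL = 0, ±1 (not L=0↔0): L: 5 → 5, ΔL = +0 — satisfied.
ΔJ = 0, ±1 (not J=0↔0): J: 5 → 5, ΔJ = +0 — satisfied.
All four E1 rules are satisfied.

allowed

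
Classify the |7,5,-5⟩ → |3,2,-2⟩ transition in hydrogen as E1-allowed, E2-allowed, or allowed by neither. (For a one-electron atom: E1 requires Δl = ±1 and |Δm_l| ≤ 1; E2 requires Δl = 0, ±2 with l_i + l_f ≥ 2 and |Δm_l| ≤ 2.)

neither

Δl = 2 − 5 = -3; l_i + l_f = 7.
Δm_l = +3.
E1 (Δl = ±1, |Δm_l| ≤ 1): not satisfied.
E2 (Δl = 0,±2, l_i+l_f ≥ 2, |Δm_l| ≤ 2): not satisfied.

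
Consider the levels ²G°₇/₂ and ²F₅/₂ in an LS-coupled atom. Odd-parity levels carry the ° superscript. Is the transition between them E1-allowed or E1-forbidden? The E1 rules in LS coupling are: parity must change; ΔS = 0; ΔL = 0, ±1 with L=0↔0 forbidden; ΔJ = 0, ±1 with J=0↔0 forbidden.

allowed

Parity must change: odd → even — satisfied.
ΔS = 0: S: 1/2 → 1/2 — satisfied.
ΔL = 0, ±1 (not L=0↔0): L: 4 → 3, ΔL = -1 — satisfied.
ΔJ = 0, ±1 (not J=0↔0): J: 7/2 → 5/2, ΔJ = -1 — satisfied.
All four E1 rules are satisfied.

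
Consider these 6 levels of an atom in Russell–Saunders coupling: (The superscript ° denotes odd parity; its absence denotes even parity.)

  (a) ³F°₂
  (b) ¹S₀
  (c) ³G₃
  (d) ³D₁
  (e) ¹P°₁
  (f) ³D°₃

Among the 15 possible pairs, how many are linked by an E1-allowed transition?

3

(a)–(b): forbidden (ΔS, ΔL, ΔJ).
(a)–(c): allowed.
(a)–(d): allowed.
(a)–(e): forbidden (parity, ΔS, ΔL).
(a)–(f): forbidden (parity).
(b)–(c): forbidden (parity, ΔS, ΔL, ΔJ).
(b)–(d): forbidden (parity, ΔS, ΔL).
(b)–(e): allowed.
(b)–(f): forbidden (ΔS, ΔL, ΔJ).
(c)–(d): forbidden (parity, ΔL, ΔJ).
(c)–(e): forbidden (ΔS, ΔL, ΔJ).
(c)–(f): forbidden (ΔL).
(d)–(e): forbidden (ΔS).
(d)–(f): forbidden (ΔJ).
(e)–(f): forbidden (parity, ΔS, ΔJ).
Allowed pairs: 3 of 15.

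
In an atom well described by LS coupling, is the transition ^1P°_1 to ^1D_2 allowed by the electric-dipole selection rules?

Initial level: S=0, L=1, J=1, parity odd. Final level: S=0, L=2, J=2, parity even.
Parity must change: odd → even — ok.
ΔS = 0: S: 0 → 0 — ok.
ΔL = 0, ±1 (not L=0↔0): L: 1 → 2, ΔL = +1 — ok.
ΔJ = 0, ±1 (not J=0↔0): J: 1 → 2, ΔJ = +1 — ok.
All four E1 rules are satisfied.

allowed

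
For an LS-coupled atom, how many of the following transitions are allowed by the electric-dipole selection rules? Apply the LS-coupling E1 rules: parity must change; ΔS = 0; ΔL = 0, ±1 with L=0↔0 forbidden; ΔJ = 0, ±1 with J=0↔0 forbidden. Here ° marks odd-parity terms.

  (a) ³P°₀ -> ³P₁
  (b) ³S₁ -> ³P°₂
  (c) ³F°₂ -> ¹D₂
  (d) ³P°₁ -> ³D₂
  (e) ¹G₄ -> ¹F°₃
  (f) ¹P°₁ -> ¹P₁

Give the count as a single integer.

5

(a) allowed
(b) allowed
(c) forbidden (ΔS fails)
(d) allowed
(e) allowed
(f) allowed
Total allowed: 5 of 6.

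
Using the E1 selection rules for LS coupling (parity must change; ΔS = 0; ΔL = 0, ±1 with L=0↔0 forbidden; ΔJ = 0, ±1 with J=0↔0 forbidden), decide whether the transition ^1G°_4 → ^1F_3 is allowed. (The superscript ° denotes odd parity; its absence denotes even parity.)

allowed

Reading off the term symbols: S 0→0, L 4→3, J 4→3, parity odd→even.
Parity must change: odd → even — passes.
ΔS = 0: S: 0 → 0 — passes.
ΔL = 0, ±1 (not L=0↔0): L: 4 → 3, ΔL = -1 — passes.
ΔJ = 0, ±1 (not J=0↔0): J: 4 → 3, ΔJ = -1 — passes.
All four E1 rules are satisfied.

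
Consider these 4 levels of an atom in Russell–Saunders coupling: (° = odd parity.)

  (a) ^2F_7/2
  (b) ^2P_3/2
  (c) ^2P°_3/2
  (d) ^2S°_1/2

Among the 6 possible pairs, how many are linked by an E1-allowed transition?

(a)–(b): forbidden (parity, ΔL, ΔJ).
(a)–(c): forbidden (ΔL, ΔJ).
(a)–(d): forbidden (ΔL, ΔJ).
(b)–(c): allowed.
(b)–(d): allowed.
(c)–(d): forbidden (parity).
Allowed pairs: 2 of 6.

2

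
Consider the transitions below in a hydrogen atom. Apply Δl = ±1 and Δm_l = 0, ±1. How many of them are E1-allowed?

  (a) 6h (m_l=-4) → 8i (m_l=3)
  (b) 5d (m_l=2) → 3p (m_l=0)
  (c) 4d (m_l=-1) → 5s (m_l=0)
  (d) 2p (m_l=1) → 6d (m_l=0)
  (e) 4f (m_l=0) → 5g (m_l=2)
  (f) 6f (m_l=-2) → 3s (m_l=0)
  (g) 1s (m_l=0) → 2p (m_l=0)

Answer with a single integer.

(a) forbidden — Δm_l = +7 (E1 requires Δm_l = 0, ±1)
(b) forbidden — Δm_l = -2 (E1 requires Δm_l = 0, ±1)
(c) forbidden — Δl = -2 (E1 requires Δl = ±1)
(d) allowed
(e) forbidden — Δm_l = +2 (E1 requires Δm_l = 0, ±1)
(f) forbidden — Δl = -3 (E1 requires Δl = ±1); Δm_l = +2 (E1 requires Δm_l = 0, ±1)
(g) allowed
Total allowed: 2 of 7.

2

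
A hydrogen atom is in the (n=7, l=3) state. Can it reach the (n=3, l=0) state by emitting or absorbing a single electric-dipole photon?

forbidden

Initial l = 3, final l = 0, so Δl = -3. E1 requires Δl = ±1: violated.
The transition is electric-dipole forbidden.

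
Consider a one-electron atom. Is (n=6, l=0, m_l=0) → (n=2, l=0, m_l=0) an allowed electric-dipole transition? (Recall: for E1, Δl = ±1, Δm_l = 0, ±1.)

l: 0 → 0 (Δl = +0). Δl = ±1 fails.
m_l: 0 → 0 (Δm_l = +0). |Δm_l| ≤ 1 ok.
The transition is electric-dipole forbidden.

forbidden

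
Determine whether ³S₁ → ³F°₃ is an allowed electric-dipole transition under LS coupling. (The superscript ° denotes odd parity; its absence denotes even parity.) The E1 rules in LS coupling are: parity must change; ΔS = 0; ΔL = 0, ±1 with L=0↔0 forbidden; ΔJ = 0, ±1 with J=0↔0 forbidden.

Reading off the term symbols: S 1→1, L 0→3, J 1→3, parity even→odd.
Parity must change: even → odd — ok.
ΔS = 0: S: 1 → 1 — ok.
ΔL = 0, ±1 (not L=0↔0): L: 0 → 3, ΔL = +3 — fails.
ΔJ = 0, ±1 (not J=0↔0): J: 1 → 3, ΔJ = +2 — fails.
Rule(s) violated: ΔL, ΔJ.

forbidden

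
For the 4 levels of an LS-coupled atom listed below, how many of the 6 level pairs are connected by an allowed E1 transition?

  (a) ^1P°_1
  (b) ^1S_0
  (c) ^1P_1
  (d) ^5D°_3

(a)–(b): allowed.
(a)–(c): allowed.
(a)–(d): forbidden (parity, ΔS, ΔJ).
(b)–(c): forbidden (parity).
(b)–(d): forbidden (ΔS, ΔL, ΔJ).
(c)–(d): forbidden (ΔS, ΔJ).
Allowed pairs: 2 of 6.

2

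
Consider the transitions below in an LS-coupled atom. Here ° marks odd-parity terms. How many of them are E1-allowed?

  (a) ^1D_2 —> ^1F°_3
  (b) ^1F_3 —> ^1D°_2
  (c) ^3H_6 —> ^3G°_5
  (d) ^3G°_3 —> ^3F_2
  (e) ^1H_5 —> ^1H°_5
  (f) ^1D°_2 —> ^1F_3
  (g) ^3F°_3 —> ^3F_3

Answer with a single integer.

7

(a) allowed
(b) allowed
(c) allowed
(d) allowed
(e) allowed
(f) allowed
(g) allowed
Total allowed: 7 of 7.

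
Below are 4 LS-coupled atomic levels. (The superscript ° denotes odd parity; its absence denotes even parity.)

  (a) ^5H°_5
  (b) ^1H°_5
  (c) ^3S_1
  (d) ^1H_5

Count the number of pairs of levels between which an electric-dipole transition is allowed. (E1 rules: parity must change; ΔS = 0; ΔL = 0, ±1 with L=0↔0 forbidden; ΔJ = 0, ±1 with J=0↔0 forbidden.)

1

(a)–(b): forbidden (parity, ΔS).
(a)–(c): forbidden (ΔS, ΔL, ΔJ).
(a)–(d): forbidden (ΔS).
(b)–(c): forbidden (ΔS, ΔL, ΔJ).
(b)–(d): allowed.
(c)–(d): forbidden (parity, ΔS, ΔL, ΔJ).
Allowed pairs: 1 of 6.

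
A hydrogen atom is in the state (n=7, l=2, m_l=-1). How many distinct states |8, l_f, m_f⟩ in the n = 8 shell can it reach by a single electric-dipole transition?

E1 requires Δl = ±1, so l_f ∈ {1, 3}; with 0 ≤ l_f ≤ n_f−1 = 7, the allowed l_f values are {1, 3}.
For l_f = 1: m_f ∈ {m_i−1, m_i, m_i+1} ∩ [−1, 1] = {-1, 0} → 2 states.
For l_f = 3: m_f ∈ {m_i−1, m_i, m_i+1} ∩ [−3, 3] = {-2, -1, 0} → 3 states.
Total: 5.

5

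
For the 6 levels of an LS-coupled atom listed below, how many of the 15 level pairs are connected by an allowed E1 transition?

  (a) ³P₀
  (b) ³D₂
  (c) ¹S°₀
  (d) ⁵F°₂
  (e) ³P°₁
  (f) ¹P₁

3

(a)–(b): forbidden (parity, ΔJ).
(a)–(c): forbidden (ΔS, ΔJ).
(a)–(d): forbidden (ΔS, ΔL, ΔJ).
(a)–(e): allowed.
(a)–(f): forbidden (parity, ΔS).
(b)–(c): forbidden (ΔS, ΔL, ΔJ).
(b)–(d): forbidden (ΔS).
(b)–(e): allowed.
(b)–(f): forbidden (parity, ΔS).
(c)–(d): forbidden (parity, ΔS, ΔL, ΔJ).
(c)–(e): forbidden (parity, ΔS).
(c)–(f): allowed.
(d)–(e): forbidden (parity, ΔS, ΔL).
(d)–(f): forbidden (ΔS, ΔL).
(e)–(f): forbidden (ΔS).
Allowed pairs: 3 of 15.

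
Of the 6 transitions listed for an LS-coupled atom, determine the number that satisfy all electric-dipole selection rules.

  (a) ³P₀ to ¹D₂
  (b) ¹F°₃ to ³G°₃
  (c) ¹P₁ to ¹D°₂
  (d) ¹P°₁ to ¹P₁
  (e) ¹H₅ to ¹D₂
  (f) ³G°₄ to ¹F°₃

2

(a) forbidden (parity, ΔS, ΔJ fail)
(b) forbidden (parity, ΔS fail)
(c) allowed
(d) allowed
(e) forbidden (parity, ΔL, ΔJ fail)
(f) forbidden (parity, ΔS fail)
Total allowed: 2 of 6.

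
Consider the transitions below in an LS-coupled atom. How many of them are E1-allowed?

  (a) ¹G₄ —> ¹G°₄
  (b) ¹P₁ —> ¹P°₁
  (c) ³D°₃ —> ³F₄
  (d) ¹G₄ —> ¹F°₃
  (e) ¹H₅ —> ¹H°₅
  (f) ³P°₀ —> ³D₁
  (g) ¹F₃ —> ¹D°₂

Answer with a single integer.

7

(a) allowed
(b) allowed
(c) allowed
(d) allowed
(e) allowed
(f) allowed
(g) allowed
Total allowed: 7 of 7.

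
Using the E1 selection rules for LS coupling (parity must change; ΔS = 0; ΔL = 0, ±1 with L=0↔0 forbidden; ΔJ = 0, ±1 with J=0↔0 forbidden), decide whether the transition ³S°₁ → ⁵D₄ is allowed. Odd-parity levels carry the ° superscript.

forbidden

Parity must change: odd → even — satisfied.
ΔS = 0: S: 1 → 2 — violated.
ΔL = 0, ±1 (not L=0↔0): L: 0 → 2, ΔL = +2 — violated.
ΔJ = 0, ±1 (not J=0↔0): J: 1 → 4, ΔJ = +3 — violated.
Rule(s) violated: ΔS, ΔL, ΔJ.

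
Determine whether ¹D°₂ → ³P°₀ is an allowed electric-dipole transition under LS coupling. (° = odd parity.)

forbidden

Reading off the term symbols: S 0→1, L 2→1, J 2→0, parity odd→odd.
Parity must change: odd → odd — violated.
ΔS = 0: S: 0 → 1 — violated.
ΔL = 0, ±1 (not L=0↔0): L: 2 → 1, ΔL = -1 — satisfied.
ΔJ = 0, ±1 (not J=0↔0): J: 2 → 0, ΔJ = -2 — violated.
Rule(s) violated: parity, ΔS, ΔJ.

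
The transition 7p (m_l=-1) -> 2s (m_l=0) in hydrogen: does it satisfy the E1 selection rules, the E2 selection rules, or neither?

Δl = 0 − 1 = -1; l_i + l_f = 1.
Δm_l = +1.
E1 (Δl = ±1, |Δm_l| ≤ 1): satisfied.
E2 (Δl = 0,±2, l_i+l_f ≥ 2, |Δm_l| ≤ 2): not satisfied.

E1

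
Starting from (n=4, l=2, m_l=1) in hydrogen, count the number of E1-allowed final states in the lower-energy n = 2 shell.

2

E1 requires Δl = ±1, so l_f ∈ {1, 3}; with 0 ≤ l_f ≤ n_f−1 = 1, the allowed l_f values are {1}.
For l_f = 1: m_f ∈ {m_i−1, m_i, m_i+1} ∩ [−1, 1] = {0, 1} → 2 states.
Total: 2.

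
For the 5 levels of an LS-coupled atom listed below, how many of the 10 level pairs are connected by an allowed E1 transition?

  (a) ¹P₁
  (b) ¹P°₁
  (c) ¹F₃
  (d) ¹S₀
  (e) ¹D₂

(a)–(b): allowed.
(a)–(c): forbidden (parity, ΔL, ΔJ).
(a)–(d): forbidden (parity).
(a)–(e): forbidden (parity).
(b)–(c): forbidden (ΔL, ΔJ).
(b)–(d): allowed.
(b)–(e): allowed.
(c)–(d): forbidden (parity, ΔL, ΔJ).
(c)–(e): forbidden (parity).
(d)–(e): forbidden (parity, ΔL, ΔJ).
Allowed pairs: 3 of 10.

3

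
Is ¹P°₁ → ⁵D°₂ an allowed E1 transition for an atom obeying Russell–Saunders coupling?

forbidden

ΔJ = 0, ±1 (not J=0↔0): J: 1 → 2, ΔJ = +1 — passes.
Parity must change: odd → odd — fails.
ΔS = 0: S: 0 → 2 — fails.
ΔL = 0, ±1 (not L=0↔0): L: 1 → 2, ΔL = +1 — passes.
Rule(s) violated: parity, ΔS.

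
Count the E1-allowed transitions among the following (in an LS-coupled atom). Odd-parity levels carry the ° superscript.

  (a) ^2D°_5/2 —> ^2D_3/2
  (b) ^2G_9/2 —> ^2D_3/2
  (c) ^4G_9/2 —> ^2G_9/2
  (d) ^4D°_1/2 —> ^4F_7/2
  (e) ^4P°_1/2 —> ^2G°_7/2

(a) allowed
(b) forbidden (parity, ΔL, ΔJ fail)
(c) forbidden (parity, ΔS fail)
(d) forbidden (ΔJ fails)
(e) forbidden (parity, ΔS, ΔL, ΔJ fail)
Total allowed: 1 of 5.

1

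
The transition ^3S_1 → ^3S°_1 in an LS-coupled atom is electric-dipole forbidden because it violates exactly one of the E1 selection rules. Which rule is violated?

Parity must change: even → odd — satisfied.
ΔS = 0: S: 1 → 1 — satisfied.
ΔL = 0, ±1 (not L=0↔0): L: 0 → 0, ΔL = +0 — violated.
ΔJ = 0, ±1 (not J=0↔0): J: 1 → 1, ΔJ = +0 — satisfied.

the L=0 ↔ L=0 exclusion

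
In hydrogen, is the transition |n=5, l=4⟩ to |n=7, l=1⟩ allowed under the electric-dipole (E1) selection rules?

forbidden

Initial l = 4, final l = 1, so Δl = -3. E1 requires Δl = ±1: fails.
The transition is electric-dipole forbidden.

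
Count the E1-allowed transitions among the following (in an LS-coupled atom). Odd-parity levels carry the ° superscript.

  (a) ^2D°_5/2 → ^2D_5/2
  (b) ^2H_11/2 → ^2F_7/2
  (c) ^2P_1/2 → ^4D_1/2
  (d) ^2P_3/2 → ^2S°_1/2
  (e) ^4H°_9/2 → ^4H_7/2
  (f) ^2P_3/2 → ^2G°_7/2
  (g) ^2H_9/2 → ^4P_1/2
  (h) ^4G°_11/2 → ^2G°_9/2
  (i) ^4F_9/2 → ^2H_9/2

(a) allowed
(b) forbidden (parity, ΔL, ΔJ fail)
(c) forbidden (parity, ΔS fail)
(d) allowed
(e) allowed
(f) forbidden (ΔL, ΔJ fail)
(g) forbidden (parity, ΔS, ΔL, ΔJ fail)
(h) forbidden (parity, ΔS fail)
(i) forbidden (parity, ΔS, ΔL fail)
Total allowed: 3 of 9.

3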